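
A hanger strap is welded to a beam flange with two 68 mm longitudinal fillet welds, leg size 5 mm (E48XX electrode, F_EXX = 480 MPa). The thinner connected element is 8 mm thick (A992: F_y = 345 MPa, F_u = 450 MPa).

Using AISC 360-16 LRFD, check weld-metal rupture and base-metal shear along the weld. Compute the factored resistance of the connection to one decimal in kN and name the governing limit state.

103.8 kN (weld metal governs)

Weld metal: throat = 0.707×5 = 3.535 mm, L = 2×68 = 136 mm. φR_n = 0.75 × 0.6 × 480 × 3.535 × 136 = 103.8 kN.
Base metal shear (8 mm plate): yield φR_n = 1.0×0.6×345×8×136 = 225.2 kN; rupture φR_n = 0.75×0.6×450×8×136 = 220.3 kN; take 220.3 kN (rupture).
Governing: min(103.8, 220.3) = 103.8 kN → weld metal.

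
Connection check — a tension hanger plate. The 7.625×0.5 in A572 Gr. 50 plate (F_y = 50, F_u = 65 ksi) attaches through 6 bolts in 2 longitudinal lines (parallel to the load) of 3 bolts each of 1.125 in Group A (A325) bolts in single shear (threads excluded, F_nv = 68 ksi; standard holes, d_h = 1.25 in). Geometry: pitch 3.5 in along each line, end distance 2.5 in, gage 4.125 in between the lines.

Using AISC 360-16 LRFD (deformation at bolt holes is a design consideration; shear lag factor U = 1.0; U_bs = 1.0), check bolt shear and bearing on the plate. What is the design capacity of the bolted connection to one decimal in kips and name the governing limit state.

304.2 kips (bolt shear governs)

Bolt shear: A_b = π(1.125)²/4 = 0.99402 in². φR_n = 0.75 × 68 × 0.99402 × 6 × 1 = 304.2 kips.
Bearing (0.5 in plate, F_u = 65 ksi): end bolts L_c = 2.5 − 1.25/2 = 1.875, R_n = min(1.2×1.875×0.5×65, 2.4×1.125×0.5×65) = 73.125 kips/bolt; interior L_c = 3.5 − 1.25 = 2.25, R_n = 87.75 kips/bolt. φR_n = 0.75 × (2×73.125 + 4×87.75) = 372.9 kips.
Governing: min(304.2, 372.9) = 304.2 kips → bolt shear.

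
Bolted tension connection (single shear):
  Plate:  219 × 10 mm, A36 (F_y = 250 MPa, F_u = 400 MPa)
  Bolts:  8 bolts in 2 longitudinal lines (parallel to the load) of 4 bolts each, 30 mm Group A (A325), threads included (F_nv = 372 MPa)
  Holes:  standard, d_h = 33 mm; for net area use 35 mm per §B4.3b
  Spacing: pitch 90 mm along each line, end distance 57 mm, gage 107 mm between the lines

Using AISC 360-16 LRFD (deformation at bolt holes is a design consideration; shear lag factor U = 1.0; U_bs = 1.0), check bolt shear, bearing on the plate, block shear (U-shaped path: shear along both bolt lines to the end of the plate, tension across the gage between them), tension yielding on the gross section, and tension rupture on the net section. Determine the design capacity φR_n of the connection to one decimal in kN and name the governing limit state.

Bolt shear: A_b = π(30)²/4 = 706.86 mm². φR_n = 0.75 × 372 × 706.86 × 8 × 1 = 1577.7 kN.
Bearing (10 mm plate, F_u = 400 MPa): end bolts L_c = 57 − 33/2 = 40.5, R_n = min(1.2×40.5×10×400, 2.4×30×10×400) = 194.4 kN/bolt; interior L_c = 90 − 33 = 57, R_n = 273.6 kN/bolt. φR_n = 0.75 × (2×194.4 + 6×273.6) = 1522.8 kN.
Block shear: shear path 2×[57+3×90] = 2×327 mm, A_gv = 6540, A_nv = 2×(327 − 3.5×35)×10 = 4090 mm²; tension across gage: (107 − 1×35)×10 = 720 mm². R_n = min(0.6×400×4090, 0.6×250×6540) + 1.0×400×720 = min(981.6, 981) + 288 = 1269 kN. φR_n = 0.75 × 1269 = 951.8 kN.
Tension yield (gross): A_g = 219×10 = 2190 mm². φR_n = 0.90 × 250 × 2190 = 492.8 kN.
Tension rupture (net): A_n = (219 − 2×35)×10 = 1490 mm² (U = 1.0, A_e = A_n). φR_n = 0.75 × 400 × 1490 = 447.0 kN.
Governing: min(1577.7, 1522.8, 951.8, 492.8, 447.0) = 447.0 kN → net-section rupture.

447.0 kN (net-section rupture governs)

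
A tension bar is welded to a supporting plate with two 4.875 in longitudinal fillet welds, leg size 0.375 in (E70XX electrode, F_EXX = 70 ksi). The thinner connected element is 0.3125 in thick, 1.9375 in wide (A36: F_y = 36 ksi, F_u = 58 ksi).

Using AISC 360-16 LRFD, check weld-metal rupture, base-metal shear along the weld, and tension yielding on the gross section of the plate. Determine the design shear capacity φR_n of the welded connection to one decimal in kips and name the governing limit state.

19.6 kips (gross-section yield governs)

Weld metal: throat = 0.707×0.375 = 0.26513 in, L = 2×4.875 = 9.75 in. φR_n = 0.75 × 0.6 × 70 × 0.26513 × 9.75 = 81.4 kips.
Base metal shear (0.3125 in plate): yield φR_n = 1.0×0.6×36×0.3125×9.75 = 65.8 kips; rupture φR_n = 0.75×0.6×58×0.3125×9.75 = 79.5 kips; take 65.8 kips (yield).
Tension yield (gross): A_g = 1.9375×0.3125 = 0.60547 in². φR_n = 0.90 × 36 × 0.60547 = 19.6 kips.
Governing: min(81.4, 65.8, 19.6) = 19.6 kips → gross-section yield.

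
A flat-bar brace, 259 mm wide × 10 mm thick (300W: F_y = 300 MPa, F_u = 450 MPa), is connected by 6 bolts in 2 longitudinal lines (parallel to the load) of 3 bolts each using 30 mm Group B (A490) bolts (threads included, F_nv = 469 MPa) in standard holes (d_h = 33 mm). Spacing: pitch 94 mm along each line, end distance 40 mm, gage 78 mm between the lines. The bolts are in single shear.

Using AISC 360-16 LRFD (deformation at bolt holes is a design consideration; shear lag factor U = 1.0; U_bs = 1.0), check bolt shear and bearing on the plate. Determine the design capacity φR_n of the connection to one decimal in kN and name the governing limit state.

1162.4 kN (bearing governs)

Bolt shear: A_b = π(30)²/4 = 706.86 mm². φR_n = 0.75 × 469 × 706.86 × 6 × 1 = 1491.8 kN.
Bearing (10 mm plate, F_u = 450 MPa): end bolts L_c = 40 − 33/2 = 23.5, R_n = min(1.2×23.5×10×450, 2.4×30×10×450) = 126.9 kN/bolt; interior L_c = 94 − 33 = 61, R_n = 324 kN/bolt. φR_n = 0.75 × (2×126.9 + 4×324) = 1162.4 kN.
Governing: min(1491.8, 1162.4) = 1162.4 kN → bearing.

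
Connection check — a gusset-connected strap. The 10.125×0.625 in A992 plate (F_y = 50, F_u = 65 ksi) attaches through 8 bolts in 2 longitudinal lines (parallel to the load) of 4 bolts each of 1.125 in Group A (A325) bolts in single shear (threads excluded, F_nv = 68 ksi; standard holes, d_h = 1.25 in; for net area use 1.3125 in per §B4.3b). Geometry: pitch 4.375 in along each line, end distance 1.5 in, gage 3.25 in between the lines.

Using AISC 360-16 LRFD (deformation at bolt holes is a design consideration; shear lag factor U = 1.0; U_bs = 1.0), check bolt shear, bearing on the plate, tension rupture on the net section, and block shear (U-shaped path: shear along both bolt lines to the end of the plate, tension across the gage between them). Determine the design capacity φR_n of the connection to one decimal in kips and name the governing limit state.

Bolt shear: A_b = π(1.125)²/4 = 0.99402 in². φR_n = 0.75 × 68 × 0.99402 × 8 × 1 = 405.6 kips.
Bearing (0.625 in plate, F_u = 65 ksi): end bolts L_c = 1.5 − 1.25/2 = 0.875, R_n = min(1.2×0.875×0.625×65, 2.4×1.125×0.625×65) = 42.656 kips/bolt; interior L_c = 4.375 − 1.25 = 3.125, R_n = 109.69 kips/bolt. φR_n = 0.75 × (2×42.656 + 6×109.69) = 557.6 kips.
Tension rupture (net): A_n = (10.125 − 2×1.3125)×0.625 = 4.6875 in² (U = 1.0, A_e = A_n). φR_n = 0.75 × 65 × 4.6875 = 228.5 kips.
Block shear: shear path 2×[1.5+3×4.375] = 2×14.625 in, A_gv = 18.281, A_nv = 2×(14.625 − 3.5×1.3125)×0.625 = 12.539 in²; tension across gage: (3.25 − 1×1.3125)×0.625 = 1.2109 in². R_n = min(0.6×65×12.539, 0.6×50×18.281) + 1.0×65×1.2109 = min(489.02, 548.43) + 78.709 = 567.73 kips. φR_n = 0.75 × 567.73 = 425.8 kips.
Governing: min(405.6, 557.6, 228.5, 425.8) = 228.5 kips → net-section rupture.

228.5 kips (net-section rupture governs)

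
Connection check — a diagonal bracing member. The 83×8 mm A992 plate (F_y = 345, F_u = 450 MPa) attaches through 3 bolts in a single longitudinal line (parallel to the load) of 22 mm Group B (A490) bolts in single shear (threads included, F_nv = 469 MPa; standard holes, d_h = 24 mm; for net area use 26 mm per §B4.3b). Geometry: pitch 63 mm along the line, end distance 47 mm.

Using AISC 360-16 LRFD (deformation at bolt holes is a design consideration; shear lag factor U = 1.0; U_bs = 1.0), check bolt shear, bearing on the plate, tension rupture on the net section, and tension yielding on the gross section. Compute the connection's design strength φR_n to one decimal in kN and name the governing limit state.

153.9 kN (net-section rupture governs)

Bolt shear: A_b = π(22)²/4 = 380.13 mm². φR_n = 0.75 × 469 × 380.13 × 3 × 1 = 401.1 kN.
Bearing (8 mm plate, F_u = 450 MPa): end bolts L_c = 47 − 24/2 = 35, R_n = min(1.2×35×8×450, 2.4×22×8×450) = 151.2 kN/bolt; interior L_c = 63 − 24 = 39, R_n = 168.48 kN/bolt. φR_n = 0.75 × (1×151.2 + 2×168.48) = 366.1 kN.
Tension rupture (net): A_n = (83 − 1×26)×8 = 456 mm² (U = 1.0, A_e = A_n). φR_n = 0.75 × 450 × 456 = 153.9 kN.
Tension yield (gross): A_g = 83×8 = 664 mm². φR_n = 0.90 × 345 × 664 = 206.2 kN.
Governing: min(401.1, 366.1, 153.9, 206.2) = 153.9 kN → net-section rupture.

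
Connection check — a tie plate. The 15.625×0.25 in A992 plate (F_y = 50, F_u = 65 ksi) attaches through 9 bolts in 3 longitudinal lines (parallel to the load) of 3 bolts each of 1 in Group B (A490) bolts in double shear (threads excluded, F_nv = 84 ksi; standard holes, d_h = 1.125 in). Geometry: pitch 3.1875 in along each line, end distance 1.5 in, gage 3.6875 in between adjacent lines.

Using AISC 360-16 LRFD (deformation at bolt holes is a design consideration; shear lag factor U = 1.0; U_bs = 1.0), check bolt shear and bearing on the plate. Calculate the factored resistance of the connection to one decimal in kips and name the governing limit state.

Bolt shear: A_b = π(1)²/4 = 0.7854 in². φR_n = 0.75 × 84 × 0.7854 × 9 × 2 = 890.6 kips.
Bearing (0.25 in plate, F_u = 65 ksi): end bolts L_c = 1.5 − 1.125/2 = 0.9375, R_n = min(1.2×0.9375×0.25×65, 2.4×1×0.25×65) = 18.281 kips/bolt; interior L_c = 3.1875 − 1.125 = 2.0625, R_n = 39 kips/bolt. φR_n = 0.75 × (3×18.281 + 6×39) = 216.6 kips.
Governing: min(890.6, 216.6) = 216.6 kips → bearing.

216.6 kips (bearing governs)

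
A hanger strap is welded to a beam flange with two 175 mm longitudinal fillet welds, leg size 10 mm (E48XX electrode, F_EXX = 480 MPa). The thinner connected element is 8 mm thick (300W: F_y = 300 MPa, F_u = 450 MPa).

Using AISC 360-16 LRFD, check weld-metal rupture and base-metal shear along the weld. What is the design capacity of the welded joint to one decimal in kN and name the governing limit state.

Weld metal: throat = 0.707×10 = 7.07 mm, L = 2×175 = 350 mm. φR_n = 0.75 × 0.6 × 480 × 7.07 × 350 = 534.5 kN.
Base metal shear (8 mm plate): yield φR_n = 1.0×0.6×300×8×350 = 504.0 kN; rupture φR_n = 0.75×0.6×450×8×350 = 567.0 kN; take 504.0 kN (yield).
Governing: min(534.5, 504.0) = 504.0 kN → base-metal shear.

504.0 kN (base-metal shear governs)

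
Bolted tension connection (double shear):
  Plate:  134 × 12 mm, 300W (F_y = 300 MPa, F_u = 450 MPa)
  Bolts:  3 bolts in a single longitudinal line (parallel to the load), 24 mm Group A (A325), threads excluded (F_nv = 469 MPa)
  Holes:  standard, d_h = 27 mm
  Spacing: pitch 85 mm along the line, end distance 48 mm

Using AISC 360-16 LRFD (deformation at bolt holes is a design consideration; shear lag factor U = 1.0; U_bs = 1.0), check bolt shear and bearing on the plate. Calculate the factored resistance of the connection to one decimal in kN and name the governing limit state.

634.2 kN (bearing governs)

Bolt shear: A_b = π(24)²/4 = 452.39 mm². φR_n = 0.75 × 469 × 452.39 × 3 × 2 = 954.8 kN.
Bearing (12 mm plate, F_u = 450 MPa): end bolts L_c = 48 − 27/2 = 34.5, R_n = min(1.2×34.5×12×450, 2.4×24×12×450) = 223.56 kN/bolt; interior L_c = 85 − 27 = 58, R_n = 311.04 kN/bolt. φR_n = 0.75 × (1×223.56 + 2×311.04) = 634.2 kN.
Governing: min(954.8, 634.2) = 634.2 kN → bearing.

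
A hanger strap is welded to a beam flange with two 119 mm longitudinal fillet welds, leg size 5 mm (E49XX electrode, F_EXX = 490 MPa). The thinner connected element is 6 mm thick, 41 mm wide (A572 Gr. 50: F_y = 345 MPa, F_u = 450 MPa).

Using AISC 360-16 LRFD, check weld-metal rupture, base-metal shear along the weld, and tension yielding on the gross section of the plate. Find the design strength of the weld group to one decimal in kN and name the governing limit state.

Weld metal: throat = 0.707×5 = 3.535 mm, L = 2×119 = 238 mm. φR_n = 0.75 × 0.6 × 490 × 3.535 × 238 = 185.5 kN.
Base metal shear (6 mm plate): yield φR_n = 1.0×0.6×345×6×238 = 295.6 kN; rupture φR_n = 0.75×0.6×450×6×238 = 289.2 kN; take 289.2 kN (rupture).
Tension yield (gross): A_g = 41×6 = 246 mm². φR_n = 0.90 × 345 × 246 = 76.4 kN.
Governing: min(185.5, 289.2, 76.4) = 76.4 kN → gross-section yield.

76.4 kN (gross-section yield governs)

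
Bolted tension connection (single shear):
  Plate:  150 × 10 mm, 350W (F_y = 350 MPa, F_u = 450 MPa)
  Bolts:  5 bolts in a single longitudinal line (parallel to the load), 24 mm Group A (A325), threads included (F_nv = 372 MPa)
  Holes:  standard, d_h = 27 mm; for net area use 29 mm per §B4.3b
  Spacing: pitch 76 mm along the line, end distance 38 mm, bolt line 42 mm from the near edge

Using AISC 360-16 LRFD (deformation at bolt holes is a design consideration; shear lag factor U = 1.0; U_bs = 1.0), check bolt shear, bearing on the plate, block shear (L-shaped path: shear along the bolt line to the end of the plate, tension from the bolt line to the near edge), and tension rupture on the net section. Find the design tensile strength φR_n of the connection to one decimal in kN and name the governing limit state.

Bolt shear: A_b = π(24)²/4 = 452.39 mm². φR_n = 0.75 × 372 × 452.39 × 5 × 1 = 631.1 kN.
Bearing (10 mm plate, F_u = 450 MPa): end bolts L_c = 38 − 27/2 = 24.5, R_n = min(1.2×24.5×10×450, 2.4×24×10×450) = 132.3 kN/bolt; interior L_c = 76 − 27 = 49, R_n = 259.2 kN/bolt. φR_n = 0.75 × (1×132.3 + 4×259.2) = 876.8 kN.
Block shear: shear path 1×[38+4×76] = 1×342 mm, A_gv = 3420, A_nv = 1×(342 − 4.5×29)×10 = 2115 mm²; tension to near edge: (42 − 0.5×29)×10 = 275 mm². R_n = min(0.6×450×2115, 0.6×350×3420) + 1.0×450×275 = min(571.05, 718.2) + 123.75 = 694.8 kN. φR_n = 0.75 × 694.8 = 521.1 kN.
Tension rupture (net): A_n = (150 − 1×29)×10 = 1210 mm² (U = 1.0, A_e = A_n). φR_n = 0.75 × 450 × 1210 = 408.4 kN.
Governing: min(631.1, 876.8, 521.1, 408.4) = 408.4 kN → net-section rupture.

408.4 kN (net-section rupture governs)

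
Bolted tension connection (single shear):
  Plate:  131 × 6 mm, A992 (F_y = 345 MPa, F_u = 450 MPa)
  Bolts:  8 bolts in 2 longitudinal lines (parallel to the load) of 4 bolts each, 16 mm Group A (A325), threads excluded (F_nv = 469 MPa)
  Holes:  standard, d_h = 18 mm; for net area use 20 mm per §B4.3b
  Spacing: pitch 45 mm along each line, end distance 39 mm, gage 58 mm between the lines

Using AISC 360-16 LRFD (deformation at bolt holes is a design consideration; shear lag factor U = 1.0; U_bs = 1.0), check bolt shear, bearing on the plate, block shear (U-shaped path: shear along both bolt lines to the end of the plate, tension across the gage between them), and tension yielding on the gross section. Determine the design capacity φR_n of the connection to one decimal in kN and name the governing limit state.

Bolt shear: A_b = π(16)²/4 = 201.06 mm². φR_n = 0.75 × 469 × 201.06 × 8 × 1 = 565.8 kN.
Bearing (6 mm plate, F_u = 450 MPa): end bolts L_c = 39 − 18/2 = 30, R_n = min(1.2×30×6×450, 2.4×16×6×450) = 97.2 kN/bolt; interior L_c = 45 − 18 = 27, R_n = 87.48 kN/bolt. φR_n = 0.75 × (2×97.2 + 6×87.48) = 539.5 kN.
Block shear: shear path 2×[39+3×45] = 2×174 mm, A_gv = 2088, A_nv = 2×(174 − 3.5×20)×6 = 1248 mm²; tension across gage: (58 − 1×20)×6 = 228 mm². R_n = min(0.6×450×1248, 0.6×345×2088) + 1.0×450×228 = min(336.96, 432.22) + 102.6 = 439.56 kN. φR_n = 0.75 × 439.56 = 329.7 kN.
Tension yield (gross): A_g = 131×6 = 786 mm². φR_n = 0.90 × 345 × 786 = 244.1 kN.
Governing: min(565.8, 539.5, 329.7, 244.1) = 244.1 kN → gross-section yield.

244.1 kN (gross-section yield governs)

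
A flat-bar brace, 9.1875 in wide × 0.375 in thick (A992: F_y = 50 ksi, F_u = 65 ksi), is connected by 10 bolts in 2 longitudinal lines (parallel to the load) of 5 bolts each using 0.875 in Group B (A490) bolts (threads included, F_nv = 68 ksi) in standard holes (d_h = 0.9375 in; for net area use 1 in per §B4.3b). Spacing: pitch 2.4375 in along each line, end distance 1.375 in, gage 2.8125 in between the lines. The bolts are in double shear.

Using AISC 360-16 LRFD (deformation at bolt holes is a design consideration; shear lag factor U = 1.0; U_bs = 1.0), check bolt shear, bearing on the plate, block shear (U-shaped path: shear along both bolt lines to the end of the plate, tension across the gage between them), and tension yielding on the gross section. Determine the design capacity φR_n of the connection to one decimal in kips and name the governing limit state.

Bolt shear: A_b = π(0.875)²/4 = 0.60132 in². φR_n = 0.75 × 68 × 0.60132 × 10 × 2 = 613.3 kips.
Bearing (0.375 in plate, F_u = 65 ksi): end bolts L_c = 1.375 − 0.9375/2 = 0.90625, R_n = min(1.2×0.90625×0.375×65, 2.4×0.875×0.375×65) = 26.508 kips/bolt; interior L_c = 2.4375 − 0.9375 = 1.5, R_n = 43.875 kips/bolt. φR_n = 0.75 × (2×26.508 + 8×43.875) = 303.0 kips.
Block shear: shear path 2×[1.375+4×2.4375] = 2×11.125 in, A_gv = 8.3438, A_nv = 2×(11.125 − 4.5×1)×0.375 = 4.9688 in²; tension across gage: (2.8125 − 1×1)×0.375 = 0.67969 in². R_n = min(0.6×65×4.9688, 0.6×50×8.3438) + 1.0×65×0.67969 = min(193.78, 250.31) + 44.18 = 237.96 kips. φR_n = 0.75 × 237.96 = 178.5 kips.
Tension yield (gross): A_g = 9.1875×0.375 = 3.4453 in². φR_n = 0.90 × 50 × 3.4453 = 155.0 kips.
Governing: min(613.3, 303.0, 178.5, 155.0) = 155.0 kips → gross-section yield.

155.0 kips (gross-section yield governs)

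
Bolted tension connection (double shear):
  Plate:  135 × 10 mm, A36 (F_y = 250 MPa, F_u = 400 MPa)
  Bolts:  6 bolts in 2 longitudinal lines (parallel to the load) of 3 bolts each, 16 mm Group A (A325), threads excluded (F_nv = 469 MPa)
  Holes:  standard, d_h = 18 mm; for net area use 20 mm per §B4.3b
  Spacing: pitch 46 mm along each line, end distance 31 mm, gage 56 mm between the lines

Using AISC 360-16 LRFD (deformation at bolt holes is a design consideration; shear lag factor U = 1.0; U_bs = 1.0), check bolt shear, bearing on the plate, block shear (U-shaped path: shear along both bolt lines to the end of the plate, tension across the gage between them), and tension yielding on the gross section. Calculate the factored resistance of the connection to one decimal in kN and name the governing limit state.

303.8 kN (gross-section yield governs)

Bolt shear: A_b = π(16)²/4 = 201.06 mm². φR_n = 0.75 × 469 × 201.06 × 6 × 2 = 848.7 kN.
Bearing (10 mm plate, F_u = 400 MPa): end bolts L_c = 31 − 18/2 = 22, R_n = min(1.2×22×10×400, 2.4×16×10×400) = 105.6 kN/bolt; interior L_c = 46 − 18 = 28, R_n = 134.4 kN/bolt. φR_n = 0.75 × (2×105.6 + 4×134.4) = 561.6 kN.
Block shear: shear path 2×[31+2×46] = 2×123 mm, A_gv = 2460, A_nv = 2×(123 − 2.5×20)×10 = 1460 mm²; tension across gage: (56 − 1×20)×10 = 360 mm². R_n = min(0.6×400×1460, 0.6×250×2460) + 1.0×400×360 = min(350.4, 369) + 144 = 494.4 kN. φR_n = 0.75 × 494.4 = 370.8 kN.
Tension yield (gross): A_g = 135×10 = 1350 mm². φR_n = 0.90 × 250 × 1350 = 303.8 kN.
Governing: min(848.7, 561.6, 370.8, 303.8) = 303.8 kN → gross-section yield.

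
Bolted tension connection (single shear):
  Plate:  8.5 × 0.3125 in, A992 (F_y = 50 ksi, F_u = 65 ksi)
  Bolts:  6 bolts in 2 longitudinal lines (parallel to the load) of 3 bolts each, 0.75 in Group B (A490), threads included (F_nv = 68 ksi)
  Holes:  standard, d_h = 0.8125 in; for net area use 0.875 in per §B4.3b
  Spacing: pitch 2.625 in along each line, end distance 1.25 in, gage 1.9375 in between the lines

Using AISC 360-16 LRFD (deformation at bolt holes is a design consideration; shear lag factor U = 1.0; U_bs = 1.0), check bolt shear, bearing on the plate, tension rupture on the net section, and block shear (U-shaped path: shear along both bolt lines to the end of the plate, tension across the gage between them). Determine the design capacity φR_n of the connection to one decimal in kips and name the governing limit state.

95.0 kips (block shear governs)

Bolt shear: A_b = π(0.75)²/4 = 0.44179 in². φR_n = 0.75 × 68 × 0.44179 × 6 × 1 = 135.2 kips.
Bearing (0.3125 in plate, F_u = 65 ksi): end bolts L_c = 1.25 − 0.8125/2 = 0.84375, R_n = min(1.2×0.84375×0.3125×65, 2.4×0.75×0.3125×65) = 20.566 kips/bolt; interior L_c = 2.625 − 0.8125 = 1.8125, R_n = 36.563 kips/bolt. φR_n = 0.75 × (2×20.566 + 4×36.563) = 140.5 kips.
Tension rupture (net): A_n = (8.5 − 2×0.875)×0.3125 = 2.1094 in² (U = 1.0, A_e = A_n). φR_n = 0.75 × 65 × 2.1094 = 102.8 kips.
Block shear: shear path 2×[1.25+2×2.625] = 2×6.5 in, A_gv = 4.0625, A_nv = 2×(6.5 − 2.5×0.875)×0.3125 = 2.6953 in²; tension across gage: (1.9375 − 1×0.875)×0.3125 = 0.33203 in². R_n = min(0.6×65×2.6953, 0.6×50×4.0625) + 1.0×65×0.33203 = min(105.12, 121.88) + 21.582 = 126.7 kips. φR_n = 0.75 × 126.7 = 95.0 kips.
Governing: min(135.2, 140.5, 102.8, 95.0) = 95.0 kips → block shear.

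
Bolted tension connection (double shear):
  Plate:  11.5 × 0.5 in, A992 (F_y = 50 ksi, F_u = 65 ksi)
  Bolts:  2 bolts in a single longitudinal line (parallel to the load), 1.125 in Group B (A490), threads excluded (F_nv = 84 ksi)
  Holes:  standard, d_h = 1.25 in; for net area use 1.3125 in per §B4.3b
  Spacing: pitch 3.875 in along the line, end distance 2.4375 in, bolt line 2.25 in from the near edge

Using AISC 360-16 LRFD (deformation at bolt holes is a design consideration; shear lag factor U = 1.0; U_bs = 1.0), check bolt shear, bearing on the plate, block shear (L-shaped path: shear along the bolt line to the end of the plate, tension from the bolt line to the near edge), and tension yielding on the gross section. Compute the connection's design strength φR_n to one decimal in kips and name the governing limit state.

Bolt shear: A_b = π(1.125)²/4 = 0.99402 in². φR_n = 0.75 × 84 × 0.99402 × 2 × 2 = 250.5 kips.
Bearing (0.5 in plate, F_u = 65 ksi): end bolts L_c = 2.4375 − 1.25/2 = 1.8125, R_n = min(1.2×1.8125×0.5×65, 2.4×1.125×0.5×65) = 70.688 kips/bolt; interior L_c = 3.875 − 1.25 = 2.625, R_n = 87.75 kips/bolt. φR_n = 0.75 × (1×70.688 + 1×87.75) = 118.8 kips.
Block shear: shear path 1×[2.4375+1×3.875] = 1×6.3125 in, A_gv = 3.1563, A_nv = 1×(6.3125 − 1.5×1.3125)×0.5 = 2.1719 in²; tension to near edge: (2.25 − 0.5×1.3125)×0.5 = 0.79688 in². R_n = min(0.6×65×2.1719, 0.6×50×3.1563) + 1.0×65×0.79688 = min(84.704, 94.689) + 51.797 = 136.5 kips. φR_n = 0.75 × 136.5 = 102.4 kips.
Tension yield (gross): A_g = 11.5×0.5 = 5.75 in². φR_n = 0.90 × 50 × 5.75 = 258.8 kips.
Governing: min(250.5, 118.8, 102.4, 258.8) = 102.4 kips → block shear.

102.4 kips (block shear governs)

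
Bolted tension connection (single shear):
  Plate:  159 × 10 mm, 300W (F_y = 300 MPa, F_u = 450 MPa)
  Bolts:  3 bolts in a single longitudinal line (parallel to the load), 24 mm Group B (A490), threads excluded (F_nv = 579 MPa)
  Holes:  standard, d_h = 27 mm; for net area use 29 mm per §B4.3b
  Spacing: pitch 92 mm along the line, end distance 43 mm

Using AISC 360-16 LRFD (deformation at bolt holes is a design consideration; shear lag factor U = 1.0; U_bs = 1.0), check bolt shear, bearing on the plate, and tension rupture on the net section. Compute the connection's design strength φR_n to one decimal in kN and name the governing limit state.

Bolt shear: A_b = π(24)²/4 = 452.39 mm². φR_n = 0.75 × 579 × 452.39 × 3 × 1 = 589.4 kN.
Bearing (10 mm plate, F_u = 450 MPa): end bolts L_c = 43 − 27/2 = 29.5, R_n = min(1.2×29.5×10×450, 2.4×24×10×450) = 159.3 kN/bolt; interior L_c = 92 − 27 = 65, R_n = 259.2 kN/bolt. φR_n = 0.75 × (1×159.3 + 2×259.2) = 508.3 kN.
Tension rupture (net): A_n = (159 − 1×29)×10 = 1300 mm² (U = 1.0, A_e = A_n). φR_n = 0.75 × 450 × 1300 = 438.8 kN.
Governing: min(589.4, 508.3, 438.8) = 438.8 kN → net-section rupture.

438.8 kN (net-section rupture governs)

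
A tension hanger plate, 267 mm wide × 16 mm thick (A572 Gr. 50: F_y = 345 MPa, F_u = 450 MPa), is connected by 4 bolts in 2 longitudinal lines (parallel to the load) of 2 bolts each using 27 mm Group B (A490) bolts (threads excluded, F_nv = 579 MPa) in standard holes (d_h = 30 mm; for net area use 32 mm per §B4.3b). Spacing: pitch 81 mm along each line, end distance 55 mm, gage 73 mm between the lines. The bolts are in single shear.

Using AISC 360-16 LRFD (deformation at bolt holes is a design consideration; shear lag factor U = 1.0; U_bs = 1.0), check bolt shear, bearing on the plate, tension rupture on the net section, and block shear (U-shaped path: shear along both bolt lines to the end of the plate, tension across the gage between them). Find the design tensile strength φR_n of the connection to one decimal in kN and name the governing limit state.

Bolt shear: A_b = π(27)²/4 = 572.56 mm². φR_n = 0.75 × 579 × 572.56 × 4 × 1 = 994.5 kN.
Bearing (16 mm plate, F_u = 450 MPa): end bolts L_c = 55 − 30/2 = 40, R_n = min(1.2×40×16×450, 2.4×27×16×450) = 345.6 kN/bolt; interior L_c = 81 − 30 = 51, R_n = 440.64 kN/bolt. φR_n = 0.75 × (2×345.6 + 2×440.64) = 1179.4 kN.
Tension rupture (net): A_n = (267 − 2×32)×16 = 3248 mm² (U = 1.0, A_e = A_n). φR_n = 0.75 × 450 × 3248 = 1096.2 kN.
Block shear: shear path 2×[55+1×81] = 2×136 mm, A_gv = 4352, A_nv = 2×(136 − 1.5×32)×16 = 2816 mm²; tension across gage: (73 − 1×32)×16 = 656 mm². R_n = min(0.6×450×2816, 0.6×345×4352) + 1.0×450×656 = min(760.32, 900.86) + 295.2 = 1055.5 kN. φR_n = 0.75 × 1055.5 = 791.6 kN.
Governing: min(994.5, 1179.4, 1096.2, 791.6) = 791.6 kN → block shear.

791.6 kN (block shear governs)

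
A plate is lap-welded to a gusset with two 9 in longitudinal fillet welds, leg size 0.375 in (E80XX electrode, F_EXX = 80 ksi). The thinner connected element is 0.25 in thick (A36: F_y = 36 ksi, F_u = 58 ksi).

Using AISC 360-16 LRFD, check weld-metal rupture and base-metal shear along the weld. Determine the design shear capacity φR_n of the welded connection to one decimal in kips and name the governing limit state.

Weld metal: throat = 0.707×0.375 = 0.26513 in, L = 2×9 = 18 in. φR_n = 0.75 × 0.6 × 80 × 0.26513 × 18 = 171.8 kips.
Base metal shear (0.25 in plate): yield φR_n = 1.0×0.6×36×0.25×18 = 97.2 kips; rupture φR_n = 0.75×0.6×58×0.25×18 = 117.5 kips; take 97.2 kips (yield).
Governing: min(171.8, 97.2) = 97.2 kips → base-metal shear.

97.2 kips (base-metal shear governs)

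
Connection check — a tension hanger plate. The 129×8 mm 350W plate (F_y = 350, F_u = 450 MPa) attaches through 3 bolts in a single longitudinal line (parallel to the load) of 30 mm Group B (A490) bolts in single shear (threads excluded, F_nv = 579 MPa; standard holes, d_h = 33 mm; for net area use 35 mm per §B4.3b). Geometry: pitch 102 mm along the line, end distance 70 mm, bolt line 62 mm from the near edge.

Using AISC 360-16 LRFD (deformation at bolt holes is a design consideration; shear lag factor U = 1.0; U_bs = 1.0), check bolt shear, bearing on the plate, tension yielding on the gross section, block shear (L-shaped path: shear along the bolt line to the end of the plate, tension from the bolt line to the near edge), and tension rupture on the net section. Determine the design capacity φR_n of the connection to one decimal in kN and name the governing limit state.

Bolt shear: A_b = π(30)²/4 = 706.86 mm². φR_n = 0.75 × 579 × 706.86 × 3 × 1 = 920.9 kN.
Bearing (8 mm plate, F_u = 450 MPa): end bolts L_c = 70 − 33/2 = 53.5, R_n = min(1.2×53.5×8×450, 2.4×30×8×450) = 231.12 kN/bolt; interior L_c = 102 − 33 = 69, R_n = 259.2 kN/bolt. φR_n = 0.75 × (1×231.12 + 2×259.2) = 562.1 kN.
Tension yield (gross): A_g = 129×8 = 1032 mm². φR_n = 0.90 × 350 × 1032 = 325.1 kN.
Block shear: shear path 1×[70+2×102] = 1×274 mm, A_gv = 2192, A_nv = 1×(274 − 2.5×35)×8 = 1492 mm²; tension to near edge: (62 − 0.5×35)×8 = 356 mm². R_n = min(0.6×450×1492, 0.6×350×2192) + 1.0×450×356 = min(402.84, 460.32) + 160.2 = 563.04 kN. φR_n = 0.75 × 563.04 = 422.3 kN.
Tension rupture (net): A_n = (129 − 1×35)×8 = 752 mm² (U = 1.0, A_e = A_n). φR_n = 0.75 × 450 × 752 = 253.8 kN.
Governing: min(920.9, 562.1, 325.1, 422.3, 253.8) = 253.8 kN → net-section rupture.

253.8 kN (net-section rupture governs)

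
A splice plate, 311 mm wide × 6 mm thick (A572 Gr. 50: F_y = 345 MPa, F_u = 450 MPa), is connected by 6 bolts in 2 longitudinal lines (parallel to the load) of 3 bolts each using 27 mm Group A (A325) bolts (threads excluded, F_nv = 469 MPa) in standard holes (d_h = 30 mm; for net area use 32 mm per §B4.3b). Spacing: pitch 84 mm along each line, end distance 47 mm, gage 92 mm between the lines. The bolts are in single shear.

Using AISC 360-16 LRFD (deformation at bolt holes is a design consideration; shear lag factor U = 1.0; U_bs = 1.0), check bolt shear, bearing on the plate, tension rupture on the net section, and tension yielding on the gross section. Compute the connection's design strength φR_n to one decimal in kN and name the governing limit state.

Bolt shear: A_b = π(27)²/4 = 572.56 mm². φR_n = 0.75 × 469 × 572.56 × 6 × 1 = 1208.4 kN.
Bearing (6 mm plate, F_u = 450 MPa): end bolts L_c = 47 − 30/2 = 32, R_n = min(1.2×32×6×450, 2.4×27×6×450) = 103.68 kN/bolt; interior L_c = 84 − 30 = 54, R_n = 174.96 kN/bolt. φR_n = 0.75 × (2×103.68 + 4×174.96) = 680.4 kN.
Tension rupture (net): A_n = (311 − 2×32)×6 = 1482 mm² (U = 1.0, A_e = A_n). φR_n = 0.75 × 450 × 1482 = 500.2 kN.
Tension yield (gross): A_g = 311×6 = 1866 mm². φR_n = 0.90 × 345 × 1866 = 579.4 kN.
Governing: min(1208.4, 680.4, 500.2, 579.4) = 500.2 kN → net-section rupture.

500.2 kN (net-section rupture governs)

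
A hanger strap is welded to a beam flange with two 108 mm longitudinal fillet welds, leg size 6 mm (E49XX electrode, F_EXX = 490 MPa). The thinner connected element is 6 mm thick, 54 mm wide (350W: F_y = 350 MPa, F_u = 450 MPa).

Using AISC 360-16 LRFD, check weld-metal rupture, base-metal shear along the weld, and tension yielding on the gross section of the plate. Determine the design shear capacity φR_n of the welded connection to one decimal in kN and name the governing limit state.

Weld metal: throat = 0.707×6 = 4.242 mm, L = 2×108 = 216 mm. φR_n = 0.75 × 0.6 × 490 × 4.242 × 216 = 202.0 kN.
Base metal shear (6 mm plate): yield φR_n = 1.0×0.6×350×6×216 = 272.2 kN; rupture φR_n = 0.75×0.6×450×6×216 = 262.4 kN; take 262.4 kN (rupture).
Tension yield (gross): A_g = 54×6 = 324 mm². φR_n = 0.90 × 350 × 324 = 102.1 kN.
Governing: min(202.0, 262.4, 102.1) = 102.1 kN → gross-section yield.

102.1 kN (gross-section yield governs)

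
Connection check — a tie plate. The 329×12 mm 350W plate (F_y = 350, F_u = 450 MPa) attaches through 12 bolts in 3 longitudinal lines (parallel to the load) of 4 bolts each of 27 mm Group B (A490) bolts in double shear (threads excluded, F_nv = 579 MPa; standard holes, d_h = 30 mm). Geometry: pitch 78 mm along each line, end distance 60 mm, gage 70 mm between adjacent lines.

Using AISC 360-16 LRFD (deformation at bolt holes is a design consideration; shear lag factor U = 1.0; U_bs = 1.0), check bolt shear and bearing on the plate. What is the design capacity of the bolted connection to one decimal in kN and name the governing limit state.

Bolt shear: A_b = π(27)²/4 = 572.56 mm². φR_n = 0.75 × 579 × 572.56 × 12 × 2 = 5967.2 kN.
Bearing (12 mm plate, F_u = 450 MPa): end bolts L_c = 60 − 30/2 = 45, R_n = min(1.2×45×12×450, 2.4×27×12×450) = 291.6 kN/bolt; interior L_c = 78 − 30 = 48, R_n = 311.04 kN/bolt. φR_n = 0.75 × (3×291.6 + 9×311.04) = 2755.6 kN.
Governing: min(5967.2, 2755.6) = 2755.6 kN → bearing.

2755.6 kN (bearing governs)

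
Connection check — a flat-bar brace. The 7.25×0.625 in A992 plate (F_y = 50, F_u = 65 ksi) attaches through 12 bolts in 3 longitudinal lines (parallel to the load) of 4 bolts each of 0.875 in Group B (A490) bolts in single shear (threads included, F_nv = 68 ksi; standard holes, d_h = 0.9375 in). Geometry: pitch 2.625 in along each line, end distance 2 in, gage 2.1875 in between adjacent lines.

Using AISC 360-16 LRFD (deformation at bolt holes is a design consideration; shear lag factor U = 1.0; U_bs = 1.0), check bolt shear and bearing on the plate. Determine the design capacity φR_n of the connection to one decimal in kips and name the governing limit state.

368.0 kips (bolt shear governs)

Bolt shear: A_b = π(0.875)²/4 = 0.60132 in². φR_n = 0.75 × 68 × 0.60132 × 12 × 1 = 368.0 kips.
Bearing (0.625 in plate, F_u = 65 ksi): end bolts L_c = 2 − 0.9375/2 = 1.53125, R_n = min(1.2×1.53125×0.625×65, 2.4×0.875×0.625×65) = 74.648 kips/bolt; interior L_c = 2.625 − 0.9375 = 1.6875, R_n = 82.266 kips/bolt. φR_n = 0.75 × (3×74.648 + 9×82.266) = 723.3 kips.
Governing: min(368.0, 723.3) = 368.0 kips → bolt shear.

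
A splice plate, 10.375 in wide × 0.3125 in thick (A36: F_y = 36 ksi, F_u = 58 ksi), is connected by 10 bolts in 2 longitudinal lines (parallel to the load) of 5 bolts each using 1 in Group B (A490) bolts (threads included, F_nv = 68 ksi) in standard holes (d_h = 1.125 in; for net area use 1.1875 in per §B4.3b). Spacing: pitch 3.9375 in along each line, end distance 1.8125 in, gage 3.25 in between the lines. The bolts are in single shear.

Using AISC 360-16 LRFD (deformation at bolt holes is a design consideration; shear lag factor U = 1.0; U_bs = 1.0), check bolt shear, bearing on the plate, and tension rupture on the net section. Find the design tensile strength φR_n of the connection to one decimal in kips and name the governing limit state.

108.8 kips (net-section rupture governs)

Bolt shear: A_b = π(1)²/4 = 0.7854 in². φR_n = 0.75 × 68 × 0.7854 × 10 × 1 = 400.6 kips.
Bearing (0.3125 in plate, F_u = 58 ksi): end bolts L_c = 1.8125 − 1.125/2 = 1.25, R_n = min(1.2×1.25×0.3125×58, 2.4×1×0.3125×58) = 27.188 kips/bolt; interior L_c = 3.9375 − 1.125 = 2.8125, R_n = 43.5 kips/bolt. φR_n = 0.75 × (2×27.188 + 8×43.5) = 301.8 kips.
Tension rupture (net): A_n = (10.375 − 2×1.1875)×0.3125 = 2.5 in² (U = 1.0, A_e = A_n). φR_n = 0.75 × 58 × 2.5 = 108.8 kips.
Governing: min(400.6, 301.8, 108.8) = 108.8 kips → net-section rupture.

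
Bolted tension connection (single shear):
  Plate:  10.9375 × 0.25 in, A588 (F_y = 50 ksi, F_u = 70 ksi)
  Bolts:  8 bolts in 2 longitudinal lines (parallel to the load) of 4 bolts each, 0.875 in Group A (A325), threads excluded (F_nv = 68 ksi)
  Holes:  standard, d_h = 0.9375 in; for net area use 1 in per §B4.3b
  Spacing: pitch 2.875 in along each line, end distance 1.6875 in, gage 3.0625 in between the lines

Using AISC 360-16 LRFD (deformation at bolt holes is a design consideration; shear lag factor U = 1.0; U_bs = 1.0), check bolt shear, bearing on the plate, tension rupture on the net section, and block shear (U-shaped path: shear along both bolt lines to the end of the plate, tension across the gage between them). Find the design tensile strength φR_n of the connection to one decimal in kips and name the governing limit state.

Bolt shear: A_b = π(0.875)²/4 = 0.60132 in². φR_n = 0.75 × 68 × 0.60132 × 8 × 1 = 245.3 kips.
Bearing (0.25 in plate, F_u = 70 ksi): end bolts L_c = 1.6875 − 0.9375/2 = 1.21875, R_n = min(1.2×1.21875×0.25×70, 2.4×0.875×0.25×70) = 25.594 kips/bolt; interior L_c = 2.875 − 0.9375 = 1.9375, R_n = 36.75 kips/bolt. φR_n = 0.75 × (2×25.594 + 6×36.75) = 203.8 kips.
Tension rupture (net): A_n = (10.9375 − 2×1)×0.25 = 2.2344 in² (U = 1.0, A_e = A_n). φR_n = 0.75 × 70 × 2.2344 = 117.3 kips.
Block shear: shear path 2×[1.6875+3×2.875] = 2×10.3125 in, A_gv = 5.1563, A_nv = 2×(10.3125 − 3.5×1)×0.25 = 3.4063 in²; tension across gage: (3.0625 − 1×1)×0.25 = 0.51563 in². R_n = min(0.6×70×3.4063, 0.6×50×5.1563) + 1.0×70×0.51563 = min(143.06, 154.69) + 36.094 = 179.15 kips. φR_n = 0.75 × 179.15 = 134.4 kips.
Governing: min(245.3, 203.8, 117.3, 134.4) = 117.3 kips → net-section rupture.

117.3 kips (net-section rupture governs)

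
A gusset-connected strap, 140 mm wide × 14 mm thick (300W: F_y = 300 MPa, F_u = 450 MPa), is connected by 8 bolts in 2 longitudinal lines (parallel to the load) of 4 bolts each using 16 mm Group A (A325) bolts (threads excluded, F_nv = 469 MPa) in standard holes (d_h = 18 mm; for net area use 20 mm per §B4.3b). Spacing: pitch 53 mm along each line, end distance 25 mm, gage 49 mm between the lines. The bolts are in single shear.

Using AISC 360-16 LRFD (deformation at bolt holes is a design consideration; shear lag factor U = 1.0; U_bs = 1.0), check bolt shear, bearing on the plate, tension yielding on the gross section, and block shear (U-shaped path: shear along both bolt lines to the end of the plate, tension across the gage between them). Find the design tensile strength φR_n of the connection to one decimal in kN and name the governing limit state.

Bolt shear: A_b = π(16)²/4 = 201.06 mm². φR_n = 0.75 × 469 × 201.06 × 8 × 1 = 565.8 kN.
Bearing (14 mm plate, F_u = 450 MPa): end bolts L_c = 25 − 18/2 = 16, R_n = min(1.2×16×14×450, 2.4×16×14×450) = 120.96 kN/bolt; interior L_c = 53 − 18 = 35, R_n = 241.92 kN/bolt. φR_n = 0.75 × (2×120.96 + 6×241.92) = 1270.1 kN.
Tension yield (gross): A_g = 140×14 = 1960 mm². φR_n = 0.90 × 300 × 1960 = 529.2 kN.
Block shear: shear path 2×[25+3×53] = 2×184 mm, A_gv = 5152, A_nv = 2×(184 − 3.5×20)×14 = 3192 mm²; tension across gage: (49 − 1×20)×14 = 406 mm². R_n = min(0.6×450×3192, 0.6×300×5152) + 1.0×450×406 = min(861.84, 927.36) + 182.7 = 1044.5 kN. φR_n = 0.75 × 1044.5 = 783.4 kN.
Governing: min(565.8, 1270.1, 529.2, 783.4) = 529.2 kN → gross-section yield.

529.2 kN (gross-section yield governs)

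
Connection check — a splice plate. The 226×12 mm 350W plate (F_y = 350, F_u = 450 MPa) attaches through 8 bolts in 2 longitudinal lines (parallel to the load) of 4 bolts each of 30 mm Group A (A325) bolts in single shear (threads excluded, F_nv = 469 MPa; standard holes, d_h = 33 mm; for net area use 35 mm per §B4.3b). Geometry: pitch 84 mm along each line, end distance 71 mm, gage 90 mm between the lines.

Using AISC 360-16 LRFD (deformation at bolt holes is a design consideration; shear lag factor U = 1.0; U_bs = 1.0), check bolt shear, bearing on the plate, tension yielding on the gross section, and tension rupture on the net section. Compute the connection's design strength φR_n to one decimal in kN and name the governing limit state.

631.8 kN (net-section rupture governs)

Bolt shear: A_b = π(30)²/4 = 706.86 mm². φR_n = 0.75 × 469 × 706.86 × 8 × 1 = 1989.1 kN.
Bearing (12 mm plate, F_u = 450 MPa): end bolts L_c = 71 − 33/2 = 54.5, R_n = min(1.2×54.5×12×450, 2.4×30×12×450) = 353.16 kN/bolt; interior L_c = 84 − 33 = 51, R_n = 330.48 kN/bolt. φR_n = 0.75 × (2×353.16 + 6×330.48) = 2016.9 kN.
Tension yield (gross): A_g = 226×12 = 2712 mm². φR_n = 0.90 × 350 × 2712 = 854.3 kN.
Tension rupture (net): A_n = (226 − 2×35)×12 = 1872 mm² (U = 1.0, A_e = A_n). φR_n = 0.75 × 450 × 1872 = 631.8 kN.
Governing: min(1989.1, 2016.9, 854.3, 631.8) = 631.8 kN → net-section rupture.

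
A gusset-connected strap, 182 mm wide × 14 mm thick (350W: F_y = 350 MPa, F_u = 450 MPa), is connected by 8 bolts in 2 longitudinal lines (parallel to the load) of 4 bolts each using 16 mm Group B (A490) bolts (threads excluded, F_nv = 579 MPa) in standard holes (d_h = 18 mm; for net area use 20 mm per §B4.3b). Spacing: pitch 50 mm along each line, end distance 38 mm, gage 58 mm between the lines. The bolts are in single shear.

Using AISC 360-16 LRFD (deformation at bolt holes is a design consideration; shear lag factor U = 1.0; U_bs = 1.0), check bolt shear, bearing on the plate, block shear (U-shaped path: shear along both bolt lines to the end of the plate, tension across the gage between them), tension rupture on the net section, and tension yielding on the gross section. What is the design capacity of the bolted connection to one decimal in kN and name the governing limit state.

Bolt shear: A_b = π(16)²/4 = 201.06 mm². φR_n = 0.75 × 579 × 201.06 × 8 × 1 = 698.5 kN.
Bearing (14 mm plate, F_u = 450 MPa): end bolts L_c = 38 − 18/2 = 29, R_n = min(1.2×29×14×450, 2.4×16×14×450) = 219.24 kN/bolt; interior L_c = 50 − 18 = 32, R_n = 241.92 kN/bolt. φR_n = 0.75 × (2×219.24 + 6×241.92) = 1417.5 kN.
Block shear: shear path 2×[38+3×50] = 2×188 mm, A_gv = 5264, A_nv = 2×(188 − 3.5×20)×14 = 3304 mm²; tension across gage: (58 − 1×20)×14 = 532 mm². R_n = min(0.6×450×3304, 0.6×350×5264) + 1.0×450×532 = min(892.08, 1105.4) + 239.4 = 1131.5 kN. φR_n = 0.75 × 1131.5 = 848.6 kN.
Tension rupture (net): A_n = (182 − 2×20)×14 = 1988 mm² (U = 1.0, A_e = A_n). φR_n = 0.75 × 450 × 1988 = 671.0 kN.
Tension yield (gross): A_g = 182×14 = 2548 mm². φR_n = 0.90 × 350 × 2548 = 802.6 kN.
Governing: min(698.5, 1417.5, 848.6, 671.0, 802.6) = 671.0 kN → net-section rupture.

671.0 kN (net-section rupture governs)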